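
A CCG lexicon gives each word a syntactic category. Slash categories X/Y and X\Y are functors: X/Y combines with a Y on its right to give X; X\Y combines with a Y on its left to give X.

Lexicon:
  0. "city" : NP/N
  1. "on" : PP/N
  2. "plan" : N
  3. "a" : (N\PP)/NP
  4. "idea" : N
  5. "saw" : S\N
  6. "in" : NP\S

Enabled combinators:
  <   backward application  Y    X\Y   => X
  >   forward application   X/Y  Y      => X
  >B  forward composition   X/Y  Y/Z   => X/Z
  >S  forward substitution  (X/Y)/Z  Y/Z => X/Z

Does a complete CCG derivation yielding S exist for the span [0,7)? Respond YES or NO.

NP/N PP/N N (N\PP)/NP N S\N NP\S
CKY chart[0,7] = {NP}; S ∉ chart

NO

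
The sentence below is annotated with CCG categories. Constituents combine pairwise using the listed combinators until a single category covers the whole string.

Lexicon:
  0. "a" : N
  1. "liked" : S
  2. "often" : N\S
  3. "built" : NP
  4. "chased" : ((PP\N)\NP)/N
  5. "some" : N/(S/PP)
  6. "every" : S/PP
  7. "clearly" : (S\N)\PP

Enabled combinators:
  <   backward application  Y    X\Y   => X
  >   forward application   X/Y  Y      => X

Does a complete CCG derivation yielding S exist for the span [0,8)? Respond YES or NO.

YES

[0,8] S   <
  [0,1] "a" : N
  [1,8] S\N   <
    [1,7] PP   <
      [1,3] N   <
        [1,2] "liked" : S
        [2,3] "often" : N\S
      [3,7] PP\N   <
        [3,4] "built" : NP
        [4,7] (PP\N)\NP   >
          [4,5] "chased" : ((PP\N)\NP)/N
          [5,7] N   >
            [5,6] "some" : N/(S/PP)
            [6,7] "every" : S/PP
    [7,8] "clearly" : (S\N)\PP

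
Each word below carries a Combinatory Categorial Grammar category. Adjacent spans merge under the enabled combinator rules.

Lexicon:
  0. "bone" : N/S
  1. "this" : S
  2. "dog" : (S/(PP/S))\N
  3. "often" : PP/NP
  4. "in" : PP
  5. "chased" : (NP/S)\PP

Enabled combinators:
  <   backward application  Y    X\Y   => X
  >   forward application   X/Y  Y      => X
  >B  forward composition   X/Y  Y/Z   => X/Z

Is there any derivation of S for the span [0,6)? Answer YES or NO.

[0,6] S   >
  [0,3] S/(PP/S)   <
    [0,2] N   >
      [0,1] "bone" : N/S
      [1,2] "this" : S
    [2,3] "dog" : (S/(PP/S))\N
  [3,6] PP/S   >B
    [3,4] "often" : PP/NP
    [4,6] NP/S   <
      [4,5] "in" : PP
      [5,6] "chased" : (NP/S)\PP

YES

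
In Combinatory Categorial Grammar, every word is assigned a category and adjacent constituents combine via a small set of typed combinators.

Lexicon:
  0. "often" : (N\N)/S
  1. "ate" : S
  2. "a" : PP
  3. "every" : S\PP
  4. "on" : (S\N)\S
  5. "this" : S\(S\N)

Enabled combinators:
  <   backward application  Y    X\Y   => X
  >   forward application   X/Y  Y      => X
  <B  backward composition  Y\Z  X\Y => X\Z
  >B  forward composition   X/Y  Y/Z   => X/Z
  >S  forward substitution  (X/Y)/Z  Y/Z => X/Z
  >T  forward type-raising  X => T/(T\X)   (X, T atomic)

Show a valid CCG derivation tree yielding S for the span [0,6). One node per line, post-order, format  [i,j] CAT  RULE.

[0,1] (N\N)/S  lex  "often"
[1,2] S  lex  "ate"
[0,2] N\N  >  k=1
[2,3] PP  lex  "a"
[2,3] S/(S\PP)  >T
[3,4] S\PP  lex  "every"
[2,4] S  >  k=3
[4,5] (S\N)\S  lex  "on"
[2,5] S\N  <  k=4
[0,5] S\N  <B  k=2
[5,6] S\(S\N)  lex  "this"
[0,6] S  <  k=5

[0,6] S   <
  [0,5] S\N   <B
    [0,2] N\N   >
      [0,1] "often" : (N\N)/S
      [1,2] "ate" : S
    [2,5] S\N   <
      [2,4] S   >
        [2,3] S/(S\PP)   >T
          [2,3] "a" : PP
        [3,4] "every" : S\PP
      [4,5] "on" : (S\N)\S
  [5,6] "this" : S\(S\N)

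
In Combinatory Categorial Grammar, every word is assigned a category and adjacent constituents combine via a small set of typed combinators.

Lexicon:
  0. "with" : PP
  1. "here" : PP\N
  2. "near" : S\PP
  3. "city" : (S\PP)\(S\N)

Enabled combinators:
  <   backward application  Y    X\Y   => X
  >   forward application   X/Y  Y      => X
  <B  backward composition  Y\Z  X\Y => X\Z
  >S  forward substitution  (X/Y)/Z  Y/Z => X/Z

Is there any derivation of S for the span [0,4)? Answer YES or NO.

YES

[0,4] S   <
  [0,1] "with" : PP
  [1,4] S\PP   <
    [1,3] S\N   <B
      [1,2] "here" : PP\N
      [2,3] "near" : S\PP
    [3,4] "city" : (S\PP)\(S\N)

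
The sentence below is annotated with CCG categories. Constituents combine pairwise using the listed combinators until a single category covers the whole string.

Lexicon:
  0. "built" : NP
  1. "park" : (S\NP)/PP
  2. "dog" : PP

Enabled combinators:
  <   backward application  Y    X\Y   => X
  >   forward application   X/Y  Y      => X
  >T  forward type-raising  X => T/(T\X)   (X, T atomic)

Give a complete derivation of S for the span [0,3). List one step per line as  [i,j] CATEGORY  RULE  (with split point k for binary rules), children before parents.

[0,1] NP  lex  "built"
[0,1] S/(S\NP)  >T
[1,2] (S\NP)/PP  lex  "park"
[2,3] PP  lex  "dog"
[1,3] S\NP  >  k=2
[0,3] S  >  k=1

[0,3] S   >
  [0,1] S/(S\NP)   >T
    [0,1] "built" : NP
  [1,3] S\NP   >
    [1,2] "park" : (S\NP)/PP
    [2,3] "dog" : PP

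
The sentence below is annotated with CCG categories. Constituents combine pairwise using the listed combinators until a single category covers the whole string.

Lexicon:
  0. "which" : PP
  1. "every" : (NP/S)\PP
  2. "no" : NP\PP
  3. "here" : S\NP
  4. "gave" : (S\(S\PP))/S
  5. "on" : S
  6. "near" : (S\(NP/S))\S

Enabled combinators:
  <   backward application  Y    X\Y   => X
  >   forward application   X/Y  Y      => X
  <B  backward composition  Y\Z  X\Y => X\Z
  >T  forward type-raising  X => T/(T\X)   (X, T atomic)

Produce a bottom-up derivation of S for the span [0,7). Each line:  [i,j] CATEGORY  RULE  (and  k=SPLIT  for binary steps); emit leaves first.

[0,7] S   <
  [0,1] "which" : PP
  [1,7] S\PP   <B
    [1,2] "every" : (NP/S)\PP
    [2,7] S\(NP/S)   <
      [2,6] S   <
        [2,4] S\PP   <B
          [2,3] "no" : NP\PP
          [3,4] "here" : S\NP
        [4,6] S\(S\PP)   >
          [4,5] "gave" : (S\(S\PP))/S
          [5,6] "on" : S
      [6,7] "near" : (S\(NP/S))\S

[0,1] PP  lex  "which"
[1,2] (NP/S)\PP  lex  "every"
[2,3] NP\PP  lex  "no"
[3,4] S\NP  lex  "here"
[2,4] S\PP  <B  k=3
[4,5] (S\(S\PP))/S  lex  "gave"
[5,6] S  lex  "on"
[4,6] S\(S\PP)  >  k=5
[2,6] S  <  k=4
[6,7] (S\(NP/S))\S  lex  "near"
[2,7] S\(NP/S)  <  k=6
[1,7] S\PP  <B  k=2
[0,7] S  <  k=1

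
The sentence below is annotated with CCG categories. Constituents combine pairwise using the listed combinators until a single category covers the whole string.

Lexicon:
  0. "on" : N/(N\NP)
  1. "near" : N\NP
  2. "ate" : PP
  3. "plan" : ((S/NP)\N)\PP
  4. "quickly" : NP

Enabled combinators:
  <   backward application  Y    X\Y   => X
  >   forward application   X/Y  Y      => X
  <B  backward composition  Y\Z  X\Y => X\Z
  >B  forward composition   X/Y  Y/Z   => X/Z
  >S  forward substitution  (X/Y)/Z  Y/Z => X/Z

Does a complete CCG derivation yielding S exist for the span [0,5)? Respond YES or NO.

YES

[0,5] S   >
  [0,4] S/NP   <
    [0,2] N   >
      [0,1] "on" : N/(N\NP)
      [1,2] "near" : N\NP
    [2,4] (S/NP)\N   <
      [2,3] "ate" : PP
      [3,4] "plan" : ((S/NP)\N)\PP
  [4,5] "quickly" : NP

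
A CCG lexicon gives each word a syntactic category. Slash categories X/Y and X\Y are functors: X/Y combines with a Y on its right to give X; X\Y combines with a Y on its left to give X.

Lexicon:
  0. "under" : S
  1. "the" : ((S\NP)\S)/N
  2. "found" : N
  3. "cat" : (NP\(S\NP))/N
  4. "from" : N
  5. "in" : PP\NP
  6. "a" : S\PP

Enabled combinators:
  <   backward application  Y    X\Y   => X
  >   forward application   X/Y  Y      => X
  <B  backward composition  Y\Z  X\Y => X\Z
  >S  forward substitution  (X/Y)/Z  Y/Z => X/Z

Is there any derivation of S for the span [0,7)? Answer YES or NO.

YES

[0,7] S   <
  [0,5] NP   <
    [0,3] S\NP   <
      [0,1] "under" : S
      [1,3] (S\NP)\S   >
        [1,2] "the" : ((S\NP)\S)/N
        [2,3] "found" : N
    [3,5] NP\(S\NP)   >
      [3,4] "cat" : (NP\(S\NP))/N
      [4,5] "from" : N
  [5,7] S\NP   <B
    [5,6] "in" : PP\NP
    [6,7] "a" : S\PP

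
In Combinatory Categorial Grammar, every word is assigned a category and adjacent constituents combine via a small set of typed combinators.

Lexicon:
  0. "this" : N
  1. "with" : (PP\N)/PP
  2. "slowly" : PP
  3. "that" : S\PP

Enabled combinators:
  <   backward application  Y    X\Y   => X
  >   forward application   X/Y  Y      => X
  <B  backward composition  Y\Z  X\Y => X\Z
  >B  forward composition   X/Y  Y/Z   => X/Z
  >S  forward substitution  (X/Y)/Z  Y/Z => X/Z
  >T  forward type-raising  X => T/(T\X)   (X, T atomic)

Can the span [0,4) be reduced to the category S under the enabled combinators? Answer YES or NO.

[0,4] S   <
  [0,3] PP   >
    [0,1] PP/(PP\N)   >T
      [0,1] "this" : N
    [1,3] PP\N   >
      [1,2] "with" : (PP\N)/PP
      [2,3] "slowly" : PP
  [3,4] "that" : S\PP

YES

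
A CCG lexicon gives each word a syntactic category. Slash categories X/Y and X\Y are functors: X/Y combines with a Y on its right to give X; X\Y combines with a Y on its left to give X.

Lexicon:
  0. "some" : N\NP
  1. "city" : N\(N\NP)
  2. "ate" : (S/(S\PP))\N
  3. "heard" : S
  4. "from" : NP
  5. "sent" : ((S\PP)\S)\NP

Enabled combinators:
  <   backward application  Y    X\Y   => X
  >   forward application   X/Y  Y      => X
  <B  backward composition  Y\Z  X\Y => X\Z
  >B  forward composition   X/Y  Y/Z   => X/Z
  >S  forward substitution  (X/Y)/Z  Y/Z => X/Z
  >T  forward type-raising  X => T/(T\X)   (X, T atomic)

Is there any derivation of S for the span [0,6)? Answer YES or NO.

[0,6] S   >
  [0,3] S/(S\PP)   <
    [0,2] N   <
      [0,1] "some" : N\NP
      [1,2] "city" : N\(N\NP)
    [2,3] "ate" : (S/(S\PP))\N
  [3,6] S\PP   <
    [3,4] "heard" : S
    [4,6] (S\PP)\S   <
      [4,5] "from" : NP
      [5,6] "sent" : ((S\PP)\S)\NP

YES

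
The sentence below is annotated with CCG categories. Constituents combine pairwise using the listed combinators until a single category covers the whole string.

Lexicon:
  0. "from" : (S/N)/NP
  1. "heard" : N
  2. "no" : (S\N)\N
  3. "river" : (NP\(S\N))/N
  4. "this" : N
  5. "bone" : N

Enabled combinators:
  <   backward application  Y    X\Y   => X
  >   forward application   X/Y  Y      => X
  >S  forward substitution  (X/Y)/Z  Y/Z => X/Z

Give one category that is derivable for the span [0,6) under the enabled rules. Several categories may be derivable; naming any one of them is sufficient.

[0,6] S   >
  [0,5] S/N   >
    [0,1] "from" : (S/N)/NP
    [1,5] NP   <
      [1,3] S\N   <
        [1,2] "heard" : N
        [2,3] "no" : (S\N)\N
      [3,5] NP\(S\N)   >
        [3,4] "river" : (NP\(S\N))/N
        [4,5] "this" : N
  [5,6] "bone" : N

S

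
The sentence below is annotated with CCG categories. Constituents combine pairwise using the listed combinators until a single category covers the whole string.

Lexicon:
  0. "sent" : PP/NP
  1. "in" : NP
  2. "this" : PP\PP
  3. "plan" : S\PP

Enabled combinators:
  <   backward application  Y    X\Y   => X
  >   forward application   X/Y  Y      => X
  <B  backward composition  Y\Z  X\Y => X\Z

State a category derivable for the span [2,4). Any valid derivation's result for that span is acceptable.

[0,4] S   <
  [0,2] PP   >
    [0,1] "sent" : PP/NP
    [1,2] "in" : NP
  [2,4] S\PP   <B
    [2,3] "this" : PP\PP
    [3,4] "plan" : S\PP

S\PP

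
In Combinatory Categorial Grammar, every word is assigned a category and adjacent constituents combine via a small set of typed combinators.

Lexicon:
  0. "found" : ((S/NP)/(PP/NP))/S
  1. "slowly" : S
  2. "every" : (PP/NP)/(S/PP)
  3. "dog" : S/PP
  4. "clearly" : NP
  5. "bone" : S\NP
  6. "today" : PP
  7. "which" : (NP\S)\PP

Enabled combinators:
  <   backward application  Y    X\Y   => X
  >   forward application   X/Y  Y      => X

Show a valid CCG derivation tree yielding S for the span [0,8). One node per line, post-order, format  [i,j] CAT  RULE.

[0,8] S   >
  [0,4] S/NP   >
    [0,2] (S/NP)/(PP/NP)   >
      [0,1] "found" : ((S/NP)/(PP/NP))/S
      [1,2] "slowly" : S
    [2,4] PP/NP   >
      [2,3] "every" : (PP/NP)/(S/PP)
      [3,4] "dog" : S/PP
  [4,8] NP   <
    [4,6] S   <
      [4,5] "clearly" : NP
      [5,6] "bone" : S\NP
    [6,8] NP\S   <
      [6,7] "today" : PP
      [7,8] "which" : (NP\S)\PP

[0,1] ((S/NP)/(PP/NP))/S  lex  "found"
[1,2] S  lex  "slowly"
[0,2] (S/NP)/(PP/NP)  >  k=1
[2,3] (PP/NP)/(S/PP)  lex  "every"
[3,4] S/PP  lex  "dog"
[2,4] PP/NP  >  k=3
[0,4] S/NP  >  k=2
[4,5] NP  lex  "clearly"
[5,6] S\NP  lex  "bone"
[4,6] S  <  k=5
[6,7] PP  lex  "today"
[7,8] (NP\S)\PP  lex  "which"
[6,8] NP\S  <  k=7
[4,8] NP  <  k=6
[0,8] S  >  k=4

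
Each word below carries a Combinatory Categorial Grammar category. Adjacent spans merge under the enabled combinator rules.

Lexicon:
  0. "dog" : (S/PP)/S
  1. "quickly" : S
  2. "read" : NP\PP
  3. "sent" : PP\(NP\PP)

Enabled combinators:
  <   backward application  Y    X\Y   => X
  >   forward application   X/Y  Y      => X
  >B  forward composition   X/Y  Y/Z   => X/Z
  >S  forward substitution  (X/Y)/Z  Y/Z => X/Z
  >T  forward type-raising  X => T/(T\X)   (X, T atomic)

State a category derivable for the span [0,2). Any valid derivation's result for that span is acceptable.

S/PP

[0,4] S   >
  [0,2] S/PP   >
    [0,1] "dog" : (S/PP)/S
    [1,2] "quickly" : S
  [2,4] PP   <
    [2,3] "read" : NP\PP
    [3,4] "sent" : PP\(NP\PP)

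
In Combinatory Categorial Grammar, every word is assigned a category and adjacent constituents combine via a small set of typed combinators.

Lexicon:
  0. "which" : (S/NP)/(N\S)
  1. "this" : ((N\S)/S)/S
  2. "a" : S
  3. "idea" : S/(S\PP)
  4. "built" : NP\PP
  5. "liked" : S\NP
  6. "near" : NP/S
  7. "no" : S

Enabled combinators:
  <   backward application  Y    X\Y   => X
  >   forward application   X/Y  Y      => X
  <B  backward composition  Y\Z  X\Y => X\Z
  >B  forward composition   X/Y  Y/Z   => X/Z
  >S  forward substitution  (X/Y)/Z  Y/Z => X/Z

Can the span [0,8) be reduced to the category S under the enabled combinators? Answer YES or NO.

YES

[0,8] S   >
  [0,6] S/NP   >
    [0,1] "which" : (S/NP)/(N\S)
    [1,6] N\S   >
      [1,3] (N\S)/S   >
        [1,2] "this" : ((N\S)/S)/S
        [2,3] "a" : S
      [3,6] S   >
        [3,4] "idea" : S/(S\PP)
        [4,6] S\PP   <B
          [4,5] "built" : NP\PP
          [5,6] "liked" : S\NP
  [6,8] NP   >
    [6,7] "near" : NP/S
    [7,8] "no" : S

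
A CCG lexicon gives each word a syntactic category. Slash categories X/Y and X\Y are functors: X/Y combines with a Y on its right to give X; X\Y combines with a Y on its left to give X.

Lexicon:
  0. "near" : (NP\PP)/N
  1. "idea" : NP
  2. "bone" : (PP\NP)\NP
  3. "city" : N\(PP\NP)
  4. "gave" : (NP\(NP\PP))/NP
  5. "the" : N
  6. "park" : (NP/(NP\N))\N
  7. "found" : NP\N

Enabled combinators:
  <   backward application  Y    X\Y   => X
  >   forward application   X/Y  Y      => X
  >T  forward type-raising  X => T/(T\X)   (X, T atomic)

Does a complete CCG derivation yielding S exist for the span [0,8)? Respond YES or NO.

NO

(NP\PP)/N NP (PP\NP)\NP N\(PP\NP) (NP\(NP\PP))/NP N (NP/(NP\N))\N NP\N
CKY chart[0,8] = {N/(N\NP), NP, NP/(NP\NP), PP/(PP\NP), S/(S\NP)}; S ∉ chart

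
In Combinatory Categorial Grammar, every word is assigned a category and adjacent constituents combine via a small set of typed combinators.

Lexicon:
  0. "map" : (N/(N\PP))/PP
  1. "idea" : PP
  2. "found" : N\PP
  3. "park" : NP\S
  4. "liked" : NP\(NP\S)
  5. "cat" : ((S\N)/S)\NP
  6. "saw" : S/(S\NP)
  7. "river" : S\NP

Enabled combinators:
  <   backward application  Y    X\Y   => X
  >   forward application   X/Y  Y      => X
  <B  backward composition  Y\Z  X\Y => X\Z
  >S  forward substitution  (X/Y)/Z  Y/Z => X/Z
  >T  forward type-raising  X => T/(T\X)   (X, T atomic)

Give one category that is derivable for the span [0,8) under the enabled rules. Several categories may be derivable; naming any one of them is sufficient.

S

[0,8] S   <
  [0,3] N   >
    [0,2] N/(N\PP)   >
      [0,1] "map" : (N/(N\PP))/PP
      [1,2] "idea" : PP
    [2,3] "found" : N\PP
  [3,8] S\N   >
    [3,6] (S\N)/S   <
      [3,5] NP   <
        [3,4] "park" : NP\S
        [4,5] "liked" : NP\(NP\S)
      [5,6] "cat" : ((S\N)/S)\NP
    [6,8] S   >
      [6,7] "saw" : S/(S\NP)
      [7,8] "river" : S\NP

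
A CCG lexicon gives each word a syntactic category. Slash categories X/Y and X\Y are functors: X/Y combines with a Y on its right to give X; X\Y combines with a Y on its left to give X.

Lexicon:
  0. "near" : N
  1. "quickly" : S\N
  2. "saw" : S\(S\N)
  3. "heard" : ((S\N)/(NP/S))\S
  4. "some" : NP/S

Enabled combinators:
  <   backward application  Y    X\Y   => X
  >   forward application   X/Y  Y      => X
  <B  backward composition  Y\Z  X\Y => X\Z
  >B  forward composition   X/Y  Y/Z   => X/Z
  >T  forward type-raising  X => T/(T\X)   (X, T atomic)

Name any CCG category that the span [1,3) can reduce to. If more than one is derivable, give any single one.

S

[0,5] S   >
  [0,1] S/(S\N)   >T
    [0,1] "near" : N
  [1,5] S\N   >
    [1,4] (S\N)/(NP/S)   <
      [1,3] S   <
        [1,2] "quickly" : S\N
        [2,3] "saw" : S\(S\N)
      [3,4] "heard" : ((S\N)/(NP/S))\S
    [4,5] "some" : NP/S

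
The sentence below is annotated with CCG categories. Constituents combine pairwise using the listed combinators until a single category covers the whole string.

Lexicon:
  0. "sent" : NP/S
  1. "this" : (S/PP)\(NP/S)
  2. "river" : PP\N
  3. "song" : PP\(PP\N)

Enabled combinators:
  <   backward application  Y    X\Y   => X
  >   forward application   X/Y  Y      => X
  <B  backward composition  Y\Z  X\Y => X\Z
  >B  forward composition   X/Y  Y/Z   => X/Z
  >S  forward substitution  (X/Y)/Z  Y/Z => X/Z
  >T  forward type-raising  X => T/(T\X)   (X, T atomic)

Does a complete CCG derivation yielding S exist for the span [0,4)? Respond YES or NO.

[0,4] S   >
  [0,2] S/PP   <
    [0,1] "sent" : NP/S
    [1,2] "this" : (S/PP)\(NP/S)
  [2,4] PP   <
    [2,3] "river" : PP\N
    [3,4] "song" : PP\(PP\N)

YES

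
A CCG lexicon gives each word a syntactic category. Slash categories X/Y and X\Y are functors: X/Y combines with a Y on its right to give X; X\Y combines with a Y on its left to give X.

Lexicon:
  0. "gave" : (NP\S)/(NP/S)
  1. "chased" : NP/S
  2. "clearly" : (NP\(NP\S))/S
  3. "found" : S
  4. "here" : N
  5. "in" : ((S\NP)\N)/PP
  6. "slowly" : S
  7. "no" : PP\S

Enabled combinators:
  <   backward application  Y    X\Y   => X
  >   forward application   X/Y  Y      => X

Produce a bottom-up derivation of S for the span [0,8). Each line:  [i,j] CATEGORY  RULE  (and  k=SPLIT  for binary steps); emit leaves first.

[0,1] (NP\S)/(NP/S)  lex  "gave"
[1,2] NP/S  lex  "chased"
[0,2] NP\S  >  k=1
[2,3] (NP\(NP\S))/S  lex  "clearly"
[3,4] S  lex  "found"
[2,4] NP\(NP\S)  >  k=3
[0,4] NP  <  k=2
[4,5] N  lex  "here"
[5,6] ((S\NP)\N)/PP  lex  "in"
[6,7] S  lex  "slowly"
[7,8] PP\S  lex  "no"
[6,8] PP  <  k=7
[5,8] (S\NP)\N  >  k=6
[4,8] S\NP  <  k=5
[0,8] S  <  k=4

[0,8] S   <
  [0,4] NP   <
    [0,2] NP\S   >
      [0,1] "gave" : (NP\S)/(NP/S)
      [1,2] "chased" : NP/S
    [2,4] NP\(NP\S)   >
      [2,3] "clearly" : (NP\(NP\S))/S
      [3,4] "found" : S
  [4,8] S\NP   <
    [4,5] "here" : N
    [5,8] (S\NP)\N   >
      [5,6] "in" : ((S\NP)\N)/PP
      [6,8] PP   <
        [6,7] "slowly" : S
        [7,8] "no" : PP\S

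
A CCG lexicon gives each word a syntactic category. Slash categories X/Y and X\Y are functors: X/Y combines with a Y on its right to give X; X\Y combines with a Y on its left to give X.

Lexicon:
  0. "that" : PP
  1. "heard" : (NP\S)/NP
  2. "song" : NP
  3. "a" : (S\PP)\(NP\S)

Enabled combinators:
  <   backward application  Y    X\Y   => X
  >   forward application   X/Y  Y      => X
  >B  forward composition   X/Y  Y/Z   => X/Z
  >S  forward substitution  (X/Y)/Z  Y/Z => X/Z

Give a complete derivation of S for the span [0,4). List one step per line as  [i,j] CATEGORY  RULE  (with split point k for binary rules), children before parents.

[0,1] PP  lex  "that"
[1,2] (NP\S)/NP  lex  "heard"
[2,3] NP  lex  "song"
[1,3] NP\S  >  k=2
[3,4] (S\PP)\(NP\S)  lex  "a"
[1,4] S\PP  <  k=3
[0,4] S  <  k=1

[0,4] S   <
  [0,1] "that" : PP
  [1,4] S\PP   <
    [1,3] NP\S   >
      [1,2] "heard" : (NP\S)/NP
      [2,3] "song" : NP
    [3,4] "a" : (S\PP)\(NP\S)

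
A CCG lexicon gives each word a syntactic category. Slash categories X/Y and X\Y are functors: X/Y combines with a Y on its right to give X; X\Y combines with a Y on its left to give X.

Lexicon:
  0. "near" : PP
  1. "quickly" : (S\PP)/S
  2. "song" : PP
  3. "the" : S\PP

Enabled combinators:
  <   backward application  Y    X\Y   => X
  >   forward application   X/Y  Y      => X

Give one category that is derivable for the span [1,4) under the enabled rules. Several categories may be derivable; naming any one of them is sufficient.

S\PP

[0,4] S   <
  [0,1] "near" : PP
  [1,4] S\PP   >
    [1,2] "quickly" : (S\PP)/S
    [2,4] S   <
      [2,3] "song" : PP
      [3,4] "the" : S\PP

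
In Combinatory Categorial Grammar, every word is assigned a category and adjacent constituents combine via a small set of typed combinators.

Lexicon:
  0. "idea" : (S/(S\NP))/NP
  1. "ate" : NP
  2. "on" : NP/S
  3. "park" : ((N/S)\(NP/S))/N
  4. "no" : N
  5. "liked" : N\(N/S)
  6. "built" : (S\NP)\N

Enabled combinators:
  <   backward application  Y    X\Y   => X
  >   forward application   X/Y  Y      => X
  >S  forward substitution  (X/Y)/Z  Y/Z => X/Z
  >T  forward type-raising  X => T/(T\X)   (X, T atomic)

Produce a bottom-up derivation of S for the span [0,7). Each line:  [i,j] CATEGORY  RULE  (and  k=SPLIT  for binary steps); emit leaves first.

[0,1] (S/(S\NP))/NP  lex  "idea"
[1,2] NP  lex  "ate"
[0,2] S/(S\NP)  >  k=1
[2,3] NP/S  lex  "on"
[3,4] ((N/S)\(NP/S))/N  lex  "park"
[4,5] N  lex  "no"
[3,5] (N/S)\(NP/S)  >  k=4
[2,5] N/S  <  k=3
[5,6] N\(N/S)  lex  "liked"
[2,6] N  <  k=5
[6,7] (S\NP)\N  lex  "built"
[2,7] S\NP  <  k=6
[0,7] S  >  k=2

[0,7] S   >
  [0,2] S/(S\NP)   >
    [0,1] "idea" : (S/(S\NP))/NP
    [1,2] "ate" : NP
  [2,7] S\NP   <
    [2,6] N   <
      [2,5] N/S   <
        [2,3] "on" : NP/S
        [3,5] (N/S)\(NP/S)   >
          [3,4] "park" : ((N/S)\(NP/S))/N
          [4,5] "no" : N
      [5,6] "liked" : N\(N/S)
    [6,7] "built" : (S\NP)\N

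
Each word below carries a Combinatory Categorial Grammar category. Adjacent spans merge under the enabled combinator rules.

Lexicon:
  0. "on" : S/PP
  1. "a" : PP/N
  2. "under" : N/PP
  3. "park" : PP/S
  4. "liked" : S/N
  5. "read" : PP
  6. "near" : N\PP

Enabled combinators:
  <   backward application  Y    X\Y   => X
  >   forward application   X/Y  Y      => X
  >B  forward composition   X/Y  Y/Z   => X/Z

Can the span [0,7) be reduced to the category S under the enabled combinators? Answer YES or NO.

YES

[0,7] S   >
  [0,1] "on" : S/PP
  [1,7] PP   >
    [1,2] "a" : PP/N
    [2,7] N   >
      [2,3] "under" : N/PP
      [3,7] PP   >
        [3,4] "park" : PP/S
        [4,7] S   >
          [4,5] "liked" : S/N
          [5,7] N   <
            [5,6] "read" : PP
            [6,7] "near" : N\PP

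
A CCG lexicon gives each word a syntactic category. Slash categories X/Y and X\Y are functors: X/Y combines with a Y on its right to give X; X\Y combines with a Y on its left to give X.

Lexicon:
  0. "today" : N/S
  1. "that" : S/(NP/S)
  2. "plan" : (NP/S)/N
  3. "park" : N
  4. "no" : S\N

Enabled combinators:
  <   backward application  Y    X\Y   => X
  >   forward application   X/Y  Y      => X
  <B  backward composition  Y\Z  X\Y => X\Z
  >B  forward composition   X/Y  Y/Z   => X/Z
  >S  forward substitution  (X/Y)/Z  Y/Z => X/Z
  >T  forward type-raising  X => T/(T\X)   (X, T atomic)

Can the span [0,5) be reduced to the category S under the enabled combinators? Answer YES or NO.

[0,5] S   <
  [0,4] N   >
    [0,1] "today" : N/S
    [1,4] S   >
      [1,3] S/N   >B
        [1,2] "that" : S/(NP/S)
        [2,3] "plan" : (NP/S)/N
      [3,4] "park" : N
  [4,5] "no" : S\N

YES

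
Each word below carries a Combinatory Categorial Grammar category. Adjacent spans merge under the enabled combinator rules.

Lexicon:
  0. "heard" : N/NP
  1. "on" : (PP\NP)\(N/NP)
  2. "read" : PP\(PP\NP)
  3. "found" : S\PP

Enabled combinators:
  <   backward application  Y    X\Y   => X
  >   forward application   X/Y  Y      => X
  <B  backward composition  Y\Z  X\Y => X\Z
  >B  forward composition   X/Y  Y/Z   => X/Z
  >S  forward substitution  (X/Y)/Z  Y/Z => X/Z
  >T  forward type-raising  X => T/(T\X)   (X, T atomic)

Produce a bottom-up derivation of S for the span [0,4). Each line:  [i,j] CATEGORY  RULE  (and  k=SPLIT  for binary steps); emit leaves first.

[0,4] S   <
  [0,3] PP   <
    [0,2] PP\NP   <
      [0,1] "heard" : N/NP
      [1,2] "on" : (PP\NP)\(N/NP)
    [2,3] "read" : PP\(PP\NP)
  [3,4] "found" : S\PP

[0,1] N/NP  lex  "heard"
[1,2] (PP\NP)\(N/NP)  lex  "on"
[0,2] PP\NP  <  k=1
[2,3] PP\(PP\NP)  lex  "read"
[0,3] PP  <  k=2
[3,4] S\PP  lex  "found"
[0,4] S  <  k=3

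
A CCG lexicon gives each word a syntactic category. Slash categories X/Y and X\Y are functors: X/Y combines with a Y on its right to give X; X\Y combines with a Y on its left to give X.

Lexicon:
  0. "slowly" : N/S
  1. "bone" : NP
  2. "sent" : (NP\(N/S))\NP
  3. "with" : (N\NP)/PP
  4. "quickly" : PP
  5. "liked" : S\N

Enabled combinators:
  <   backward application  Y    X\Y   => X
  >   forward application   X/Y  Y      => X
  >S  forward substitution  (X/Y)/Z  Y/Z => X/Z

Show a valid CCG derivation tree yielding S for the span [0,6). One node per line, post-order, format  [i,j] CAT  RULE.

[0,1] N/S  lex  "slowly"
[1,2] NP  lex  "bone"
[2,3] (NP\(N/S))\NP  lex  "sent"
[1,3] NP\(N/S)  <  k=2
[0,3] NP  <  k=1
[3,4] (N\NP)/PP  lex  "with"
[4,5] PP  lex  "quickly"
[3,5] N\NP  >  k=4
[0,5] N  <  k=3
[5,6] S\N  lex  "liked"
[0,6] S  <  k=5

[0,6] S   <
  [0,5] N   <
    [0,3] NP   <
      [0,1] "slowly" : N/S
      [1,3] NP\(N/S)   <
        [1,2] "bone" : NP
        [2,3] "sent" : (NP\(N/S))\NP
    [3,5] N\NP   >
      [3,4] "with" : (N\NP)/PP
      [4,5] "quickly" : PP
  [5,6] "liked" : S\N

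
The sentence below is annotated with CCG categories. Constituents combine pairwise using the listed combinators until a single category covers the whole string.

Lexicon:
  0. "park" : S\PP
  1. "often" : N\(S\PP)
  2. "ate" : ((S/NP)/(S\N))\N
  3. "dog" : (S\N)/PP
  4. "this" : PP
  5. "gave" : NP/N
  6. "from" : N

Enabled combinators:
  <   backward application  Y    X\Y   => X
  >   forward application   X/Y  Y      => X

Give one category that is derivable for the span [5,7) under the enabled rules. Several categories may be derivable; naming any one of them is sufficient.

NP

[0,7] S   >
  [0,5] S/NP   >
    [0,3] (S/NP)/(S\N)   <
      [0,2] N   <
        [0,1] "park" : S\PP
        [1,2] "often" : N\(S\PP)
      [2,3] "ate" : ((S/NP)/(S\N))\N
    [3,5] S\N   >
      [3,4] "dog" : (S\N)/PP
      [4,5] "this" : PP
  [5,7] NP   >
    [5,6] "gave" : NP/N
    [6,7] "from" : N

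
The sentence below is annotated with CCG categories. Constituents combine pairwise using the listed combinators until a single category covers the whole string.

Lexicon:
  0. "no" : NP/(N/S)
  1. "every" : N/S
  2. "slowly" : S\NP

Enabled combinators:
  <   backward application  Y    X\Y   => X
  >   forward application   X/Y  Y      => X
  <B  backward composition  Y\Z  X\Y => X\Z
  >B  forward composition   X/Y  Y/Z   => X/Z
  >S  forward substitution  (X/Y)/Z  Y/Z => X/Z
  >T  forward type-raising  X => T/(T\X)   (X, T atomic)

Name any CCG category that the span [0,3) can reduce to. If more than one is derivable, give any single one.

S

[0,3] S   <
  [0,2] NP   >
    [0,1] "no" : NP/(N/S)
    [1,2] "every" : N/S
  [2,3] "slowly" : S\NP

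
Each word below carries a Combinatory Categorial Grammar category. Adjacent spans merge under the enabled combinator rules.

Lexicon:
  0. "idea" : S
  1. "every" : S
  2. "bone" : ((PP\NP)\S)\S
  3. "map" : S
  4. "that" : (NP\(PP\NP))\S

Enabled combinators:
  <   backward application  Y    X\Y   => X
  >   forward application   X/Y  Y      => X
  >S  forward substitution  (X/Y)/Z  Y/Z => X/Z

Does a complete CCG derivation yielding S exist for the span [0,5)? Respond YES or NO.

NO

S S ((PP\NP)\S)\S S (NP\(PP\NP))\S
CKY chart[0,5] = {NP}; S ∉ chart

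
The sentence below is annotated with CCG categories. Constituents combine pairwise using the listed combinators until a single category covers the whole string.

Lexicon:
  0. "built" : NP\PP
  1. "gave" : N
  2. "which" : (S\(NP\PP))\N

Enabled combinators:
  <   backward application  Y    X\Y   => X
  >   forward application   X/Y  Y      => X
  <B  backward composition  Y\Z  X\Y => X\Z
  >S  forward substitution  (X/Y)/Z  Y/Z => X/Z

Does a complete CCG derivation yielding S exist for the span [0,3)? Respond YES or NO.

[0,3] S   <
  [0,1] "built" : NP\PP
  [1,3] S\(NP\PP)   <
    [1,2] "gave" : N
    [2,3] "which" : (S\(NP\PP))\N

YES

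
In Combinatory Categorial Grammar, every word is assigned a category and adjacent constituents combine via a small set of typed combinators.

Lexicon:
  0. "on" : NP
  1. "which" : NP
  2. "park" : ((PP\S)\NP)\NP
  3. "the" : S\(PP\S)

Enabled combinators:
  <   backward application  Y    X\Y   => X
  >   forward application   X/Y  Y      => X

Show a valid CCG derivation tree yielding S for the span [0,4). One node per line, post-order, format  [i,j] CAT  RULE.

[0,1] NP  lex  "on"
[1,2] NP  lex  "which"
[2,3] ((PP\S)\NP)\NP  lex  "park"
[1,3] (PP\S)\NP  <  k=2
[0,3] PP\S  <  k=1
[3,4] S\(PP\S)  lex  "the"
[0,4] S  <  k=3

[0,4] S   <
  [0,3] PP\S   <
    [0,1] "on" : NP
    [1,3] (PP\S)\NP   <
      [1,2] "which" : NP
      [2,3] "park" : ((PP\S)\NP)\NP
  [3,4] "the" : S\(PP\S)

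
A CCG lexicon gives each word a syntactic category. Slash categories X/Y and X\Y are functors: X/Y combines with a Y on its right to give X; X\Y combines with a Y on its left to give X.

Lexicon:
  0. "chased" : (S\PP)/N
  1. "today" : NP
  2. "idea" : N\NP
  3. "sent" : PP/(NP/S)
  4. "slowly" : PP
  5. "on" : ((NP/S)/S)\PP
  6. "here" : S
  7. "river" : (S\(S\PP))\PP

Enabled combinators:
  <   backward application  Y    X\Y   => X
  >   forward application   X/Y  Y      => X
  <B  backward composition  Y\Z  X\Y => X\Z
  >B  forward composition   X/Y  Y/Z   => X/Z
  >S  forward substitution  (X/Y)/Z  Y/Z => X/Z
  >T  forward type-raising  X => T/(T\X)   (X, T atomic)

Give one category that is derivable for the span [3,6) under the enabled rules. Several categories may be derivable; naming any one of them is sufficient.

[0,8] S   <
  [0,3] S\PP   >
    [0,1] "chased" : (S\PP)/N
    [1,3] N   >
      [1,2] N/(N\NP)   >T
        [1,2] "today" : NP
      [2,3] "idea" : N\NP
  [3,8] S\(S\PP)   <
    [3,7] PP   >
      [3,6] PP/S   >B
        [3,4] "sent" : PP/(NP/S)
        [4,6] (NP/S)/S   <
          [4,5] "slowly" : PP
          [5,6] "on" : ((NP/S)/S)\PP
      [6,7] "here" : S
    [7,8] "river" : (S\(S\PP))\PP

PP/S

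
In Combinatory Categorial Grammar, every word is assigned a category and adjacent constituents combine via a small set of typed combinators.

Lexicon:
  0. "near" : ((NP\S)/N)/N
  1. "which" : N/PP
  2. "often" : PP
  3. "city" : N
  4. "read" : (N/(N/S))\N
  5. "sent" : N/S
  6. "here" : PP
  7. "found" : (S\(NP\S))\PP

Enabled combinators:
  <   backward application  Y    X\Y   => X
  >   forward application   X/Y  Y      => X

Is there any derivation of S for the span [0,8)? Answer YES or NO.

YES

[0,8] S   <
  [0,6] NP\S   >
    [0,3] (NP\S)/N   >
      [0,1] "near" : ((NP\S)/N)/N
      [1,3] N   >
        [1,2] "which" : N/PP
        [2,3] "often" : PP
    [3,6] N   >
      [3,5] N/(N/S)   <
        [3,4] "city" : N
        [4,5] "read" : (N/(N/S))\N
      [5,6] "sent" : N/S
  [6,8] S\(NP\S)   <
    [6,7] "here" : PP
    [7,8] "found" : (S\(NP\S))\PP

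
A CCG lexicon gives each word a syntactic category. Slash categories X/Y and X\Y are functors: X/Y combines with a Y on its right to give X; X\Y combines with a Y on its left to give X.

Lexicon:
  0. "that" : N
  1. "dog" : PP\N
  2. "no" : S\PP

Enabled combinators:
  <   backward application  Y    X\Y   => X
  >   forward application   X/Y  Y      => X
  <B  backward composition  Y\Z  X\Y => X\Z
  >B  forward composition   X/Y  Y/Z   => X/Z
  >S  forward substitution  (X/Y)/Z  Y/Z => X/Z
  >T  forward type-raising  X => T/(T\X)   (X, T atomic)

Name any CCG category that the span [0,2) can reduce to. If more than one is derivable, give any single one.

[0,3] S   <
  [0,2] PP   <
    [0,1] "that" : N
    [1,2] "dog" : PP\N
  [2,3] "no" : S\PP

PP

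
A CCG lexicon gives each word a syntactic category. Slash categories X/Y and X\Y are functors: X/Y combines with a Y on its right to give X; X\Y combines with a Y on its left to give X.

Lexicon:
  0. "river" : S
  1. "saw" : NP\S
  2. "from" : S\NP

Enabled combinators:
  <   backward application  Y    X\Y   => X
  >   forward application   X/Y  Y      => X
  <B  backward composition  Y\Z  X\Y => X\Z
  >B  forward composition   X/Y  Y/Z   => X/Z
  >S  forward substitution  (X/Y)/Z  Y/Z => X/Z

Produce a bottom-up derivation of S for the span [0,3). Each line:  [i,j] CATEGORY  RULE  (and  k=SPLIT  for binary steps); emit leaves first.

[0,3] S   <
  [0,2] NP   <
    [0,1] "river" : S
    [1,2] "saw" : NP\S
  [2,3] "from" : S\NP

[0,1] S  lex  "river"
[1,2] NP\S  lex  "saw"
[0,2] NP  <  k=1
[2,3] S\NP  lex  "from"
[0,3] S  <  k=2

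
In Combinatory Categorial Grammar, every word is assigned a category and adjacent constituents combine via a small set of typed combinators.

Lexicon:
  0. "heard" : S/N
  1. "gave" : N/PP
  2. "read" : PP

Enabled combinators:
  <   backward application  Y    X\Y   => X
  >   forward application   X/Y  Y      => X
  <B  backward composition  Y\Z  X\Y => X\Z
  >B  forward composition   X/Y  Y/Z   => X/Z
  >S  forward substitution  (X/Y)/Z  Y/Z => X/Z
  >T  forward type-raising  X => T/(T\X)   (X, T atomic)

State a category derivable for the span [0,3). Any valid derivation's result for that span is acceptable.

[0,3] S   >
  [0,1] "heard" : S/N
  [1,3] N   >
    [1,2] "gave" : N/PP
    [2,3] "read" : PP

S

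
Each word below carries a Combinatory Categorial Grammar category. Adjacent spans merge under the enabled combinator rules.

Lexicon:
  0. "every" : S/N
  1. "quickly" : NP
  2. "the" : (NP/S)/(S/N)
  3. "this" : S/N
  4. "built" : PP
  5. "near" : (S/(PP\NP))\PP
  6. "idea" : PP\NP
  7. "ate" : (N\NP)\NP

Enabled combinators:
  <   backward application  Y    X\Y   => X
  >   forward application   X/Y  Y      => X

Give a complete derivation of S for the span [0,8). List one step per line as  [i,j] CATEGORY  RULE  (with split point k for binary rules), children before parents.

[0,1] S/N  lex  "every"
[1,2] NP  lex  "quickly"
[2,3] (NP/S)/(S/N)  lex  "the"
[3,4] S/N  lex  "this"
[2,4] NP/S  >  k=3
[4,5] PP  lex  "built"
[5,6] (S/(PP\NP))\PP  lex  "near"
[4,6] S/(PP\NP)  <  k=5
[6,7] PP\NP  lex  "idea"
[4,7] S  >  k=6
[2,7] NP  >  k=4
[7,8] (N\NP)\NP  lex  "ate"
[2,8] N\NP  <  k=7
[1,8] N  <  k=2
[0,8] S  >  k=1

[0,8] S   >
  [0,1] "every" : S/N
  [1,8] N   <
    [1,2] "quickly" : NP
    [2,8] N\NP   <
      [2,7] NP   >
        [2,4] NP/S   >
          [2,3] "the" : (NP/S)/(S/N)
          [3,4] "this" : S/N
        [4,7] S   >
          [4,6] S/(PP\NP)   <
            [4,5] "built" : PP
            [5,6] "near" : (S/(PP\NP))\PP
          [6,7] "idea" : PP\NP
      [7,8] "ate" : (N\NP)\NP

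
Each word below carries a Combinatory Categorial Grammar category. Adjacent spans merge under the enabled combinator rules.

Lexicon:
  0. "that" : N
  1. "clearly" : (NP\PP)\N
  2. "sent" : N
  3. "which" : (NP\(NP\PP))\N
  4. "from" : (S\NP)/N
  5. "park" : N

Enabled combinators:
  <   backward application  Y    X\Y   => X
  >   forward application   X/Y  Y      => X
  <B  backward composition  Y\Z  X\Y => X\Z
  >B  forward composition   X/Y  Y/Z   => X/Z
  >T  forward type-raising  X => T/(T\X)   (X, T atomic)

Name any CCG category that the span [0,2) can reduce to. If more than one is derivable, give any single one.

[0,6] S   <
  [0,4] NP   <
    [0,2] NP\PP   <
      [0,1] "that" : N
      [1,2] "clearly" : (NP\PP)\N
    [2,4] NP\(NP\PP)   <
      [2,3] "sent" : N
      [3,4] "which" : (NP\(NP\PP))\N
  [4,6] S\NP   >
    [4,5] "from" : (S\NP)/N
    [5,6] "park" : N

NP\PP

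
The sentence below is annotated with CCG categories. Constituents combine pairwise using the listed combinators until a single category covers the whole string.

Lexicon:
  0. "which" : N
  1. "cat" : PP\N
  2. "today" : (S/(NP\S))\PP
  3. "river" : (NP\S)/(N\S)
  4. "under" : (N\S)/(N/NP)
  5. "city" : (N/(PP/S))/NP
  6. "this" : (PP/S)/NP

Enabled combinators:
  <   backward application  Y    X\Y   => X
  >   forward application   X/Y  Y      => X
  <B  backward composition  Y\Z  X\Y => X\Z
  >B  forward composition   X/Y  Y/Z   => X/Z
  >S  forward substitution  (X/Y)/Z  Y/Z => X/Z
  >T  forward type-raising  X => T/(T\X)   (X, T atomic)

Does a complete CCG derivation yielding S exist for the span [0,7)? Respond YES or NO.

[0,7] S   >
  [0,3] S/(NP\S)   <
    [0,2] PP   >
      [0,1] PP/(PP\N)   >T
        [0,1] "which" : N
      [1,2] "cat" : PP\N
    [2,3] "today" : (S/(NP\S))\PP
  [3,7] NP\S   >
    [3,4] "river" : (NP\S)/(N\S)
    [4,7] N\S   >
      [4,5] "under" : (N\S)/(N/NP)
      [5,7] N/NP   >S
        [5,6] "city" : (N/(PP/S))/NP
        [6,7] "this" : (PP/S)/NP

YES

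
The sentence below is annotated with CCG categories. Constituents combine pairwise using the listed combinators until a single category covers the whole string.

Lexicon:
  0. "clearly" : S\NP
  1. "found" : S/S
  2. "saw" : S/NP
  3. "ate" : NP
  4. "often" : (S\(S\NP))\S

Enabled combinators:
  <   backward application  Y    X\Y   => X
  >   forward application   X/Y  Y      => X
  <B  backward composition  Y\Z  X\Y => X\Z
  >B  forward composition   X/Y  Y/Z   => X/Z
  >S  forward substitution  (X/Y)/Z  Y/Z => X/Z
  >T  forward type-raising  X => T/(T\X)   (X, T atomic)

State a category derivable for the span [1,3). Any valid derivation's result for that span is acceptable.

[0,5] S   <
  [0,1] "clearly" : S\NP
  [1,5] S\(S\NP)   <
    [1,4] S   >
      [1,3] S/NP   >B
        [1,2] "found" : S/S
        [2,3] "saw" : S/NP
      [3,4] "ate" : NP
    [4,5] "often" : (S\(S\NP))\S

S/NP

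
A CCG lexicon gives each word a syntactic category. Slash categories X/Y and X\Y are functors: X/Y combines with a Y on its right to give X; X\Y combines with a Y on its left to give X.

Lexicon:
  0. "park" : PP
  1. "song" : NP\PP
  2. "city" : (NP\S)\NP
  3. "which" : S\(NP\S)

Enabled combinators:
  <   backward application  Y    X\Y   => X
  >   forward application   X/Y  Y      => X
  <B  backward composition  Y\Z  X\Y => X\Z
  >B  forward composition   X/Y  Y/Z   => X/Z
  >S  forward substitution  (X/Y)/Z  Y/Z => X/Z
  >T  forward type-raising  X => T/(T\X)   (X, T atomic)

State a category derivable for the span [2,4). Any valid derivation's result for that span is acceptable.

S\NP

[0,4] S   <
  [0,2] NP   <
    [0,1] "park" : PP
    [1,2] "song" : NP\PP
  [2,4] S\NP   <B
    [2,3] "city" : (NP\S)\NP
    [3,4] "which" : S\(NP\S)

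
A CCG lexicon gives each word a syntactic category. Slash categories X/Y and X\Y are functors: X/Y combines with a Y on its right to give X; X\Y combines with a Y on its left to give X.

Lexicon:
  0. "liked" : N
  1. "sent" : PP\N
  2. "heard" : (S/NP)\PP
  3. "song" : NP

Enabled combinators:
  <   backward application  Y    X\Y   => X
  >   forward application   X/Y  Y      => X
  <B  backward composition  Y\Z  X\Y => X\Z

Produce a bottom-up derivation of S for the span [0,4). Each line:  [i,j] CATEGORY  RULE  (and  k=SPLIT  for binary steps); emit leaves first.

[0,1] N  lex  "liked"
[1,2] PP\N  lex  "sent"
[0,2] PP  <  k=1
[2,3] (S/NP)\PP  lex  "heard"
[0,3] S/NP  <  k=2
[3,4] NP  lex  "song"
[0,4] S  >  k=3

[0,4] S   >
  [0,3] S/NP   <
    [0,2] PP   <
      [0,1] "liked" : N
      [1,2] "sent" : PP\N
    [2,3] "heard" : (S/NP)\PP
  [3,4] "song" : NP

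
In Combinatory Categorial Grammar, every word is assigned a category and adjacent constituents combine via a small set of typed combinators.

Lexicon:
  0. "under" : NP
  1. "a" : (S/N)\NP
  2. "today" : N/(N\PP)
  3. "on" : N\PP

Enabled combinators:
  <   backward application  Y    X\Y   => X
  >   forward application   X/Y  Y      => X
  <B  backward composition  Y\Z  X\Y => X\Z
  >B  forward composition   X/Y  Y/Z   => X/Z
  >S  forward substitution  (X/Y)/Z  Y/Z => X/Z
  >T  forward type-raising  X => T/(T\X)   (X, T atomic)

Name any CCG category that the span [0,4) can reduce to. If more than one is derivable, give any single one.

[0,4] S   >
  [0,2] S/N   <
    [0,1] "under" : NP
    [1,2] "a" : (S/N)\NP
  [2,4] N   >
    [2,3] "today" : N/(N\PP)
    [3,4] "on" : N\PP

S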